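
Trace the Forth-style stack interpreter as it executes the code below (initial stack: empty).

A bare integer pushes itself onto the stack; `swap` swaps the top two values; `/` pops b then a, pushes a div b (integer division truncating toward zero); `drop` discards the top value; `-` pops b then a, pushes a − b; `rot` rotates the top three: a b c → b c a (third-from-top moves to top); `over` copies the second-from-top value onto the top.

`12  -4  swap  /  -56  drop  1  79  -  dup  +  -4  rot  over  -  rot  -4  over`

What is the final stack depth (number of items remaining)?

5

12   -> 12
-4   -> 12 -4
swap -> -4 12
/    -> 0
-56  -> 0 -56
drop -> 0
1    -> 0 1
79   -> 0 1 79
-    -> 0 -78
dup  -> 0 -78 -78
+    -> 0 -156
-4   -> 0 -156 -4
rot  -> -156 -4 0
over -> -156 -4 0 -4
-    -> -156 -4 4
rot  -> -4 4 -156
-4   -> -4 4 -156 -4
over -> -4 4 -156 -4 -156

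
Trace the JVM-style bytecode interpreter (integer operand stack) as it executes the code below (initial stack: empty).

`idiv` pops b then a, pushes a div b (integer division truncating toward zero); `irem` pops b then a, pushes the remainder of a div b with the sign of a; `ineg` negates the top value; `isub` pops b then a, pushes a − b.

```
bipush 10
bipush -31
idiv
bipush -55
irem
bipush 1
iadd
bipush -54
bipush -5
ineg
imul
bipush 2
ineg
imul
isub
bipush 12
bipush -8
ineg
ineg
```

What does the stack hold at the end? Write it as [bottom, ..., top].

bipush 10   [10]
bipush -31  [10, -31]
idiv        [0]
bipush -55  [0, -55]
irem        [0]
bipush 1    [0, 1]
iadd        [1]
bipush -54  [1, -54]
bipush -5   [1, -54, -5]
ineg        [1, -54, 5]
imul        [1, -270]
bipush 2    [1, -270, 2]
ineg        [1, -270, -2]
imul        [1, 540]
isub        [-539]
bipush 12   [-539, 12]
bipush -8   [-539, 12, -8]
ineg        [-539, 12, 8]
ineg        [-539, 12, -8]

[-539, 12, -8]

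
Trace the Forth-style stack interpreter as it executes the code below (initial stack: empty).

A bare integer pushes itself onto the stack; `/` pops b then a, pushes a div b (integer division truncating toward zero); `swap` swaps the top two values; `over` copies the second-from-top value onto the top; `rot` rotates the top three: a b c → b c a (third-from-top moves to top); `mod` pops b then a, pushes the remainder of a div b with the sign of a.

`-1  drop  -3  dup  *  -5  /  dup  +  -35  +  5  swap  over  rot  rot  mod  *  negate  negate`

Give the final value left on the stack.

-1     : -1
drop   : (empty)
-3     : -3
dup    : -3 -3
*      : 9
-5     : 9 -5
/      : -1
dup    : -1 -1
+      : -2
-35    : -2 -35
+      : -37
5      : -37 5
swap   : 5 -37
over   : 5 -37 5
rot    : -37 5 5
rot    : 5 5 -37
mod    : 5 5
*      : 25
negate : -25
negate : 25

25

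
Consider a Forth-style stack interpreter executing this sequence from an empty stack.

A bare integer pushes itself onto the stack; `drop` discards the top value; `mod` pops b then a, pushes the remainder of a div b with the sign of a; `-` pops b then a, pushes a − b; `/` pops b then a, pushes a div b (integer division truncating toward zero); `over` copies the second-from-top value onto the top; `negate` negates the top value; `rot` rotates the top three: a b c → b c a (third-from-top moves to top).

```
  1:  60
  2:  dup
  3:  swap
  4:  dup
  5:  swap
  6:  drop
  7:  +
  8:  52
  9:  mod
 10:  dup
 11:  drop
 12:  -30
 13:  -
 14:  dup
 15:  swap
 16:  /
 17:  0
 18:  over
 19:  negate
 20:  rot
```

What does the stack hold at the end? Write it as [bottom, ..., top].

60     → [60]
dup    → [60, 60]
swap   → [60, 60]
dup    → [60, 60, 60]
swap   → [60, 60, 60]
drop   → [60, 60]
+      → [120]
52     → [120, 52]
mod    → [16]
dup    → [16, 16]
drop   → [16]
-30    → [16, -30]
-      → [46]
dup    → [46, 46]
swap   → [46, 46]
/      → [1]
0      → [1, 0]
over   → [1, 0, 1]
negate → [1, 0, -1]
rot    → [0, -1, 1]

[0, -1, 1]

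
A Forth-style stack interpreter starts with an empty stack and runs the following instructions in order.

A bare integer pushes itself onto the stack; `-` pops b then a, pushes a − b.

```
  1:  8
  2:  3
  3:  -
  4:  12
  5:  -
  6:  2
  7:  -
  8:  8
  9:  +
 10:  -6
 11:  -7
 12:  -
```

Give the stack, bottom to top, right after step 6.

8  → [8]
3  → [8, 3]
-  → [5]
12 → [5, 12]
-  → [-7]
2  → [-7, 2]

[-7, 2]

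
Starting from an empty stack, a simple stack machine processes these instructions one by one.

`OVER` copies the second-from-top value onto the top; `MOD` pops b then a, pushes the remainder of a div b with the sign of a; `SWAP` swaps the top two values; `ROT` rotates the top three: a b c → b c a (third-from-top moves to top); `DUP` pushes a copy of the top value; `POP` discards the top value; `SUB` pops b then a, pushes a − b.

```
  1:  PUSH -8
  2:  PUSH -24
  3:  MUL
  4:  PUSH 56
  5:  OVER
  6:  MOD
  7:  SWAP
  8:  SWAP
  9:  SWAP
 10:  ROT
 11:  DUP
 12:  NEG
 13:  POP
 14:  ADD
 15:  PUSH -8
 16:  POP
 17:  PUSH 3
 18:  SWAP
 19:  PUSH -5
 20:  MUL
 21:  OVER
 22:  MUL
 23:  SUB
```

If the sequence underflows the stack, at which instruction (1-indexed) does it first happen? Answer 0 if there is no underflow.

10

PUSH -8   [-8]
PUSH -24  [-8, -24]
MUL       [192]
PUSH 56   [192, 56]
OVER      [192, 56, 192]
MOD       [192, 56]
SWAP      [56, 192]
SWAP      [192, 56]
SWAP      [56, 192]
ROT  — needs 3 operands, stack has 2 → underflow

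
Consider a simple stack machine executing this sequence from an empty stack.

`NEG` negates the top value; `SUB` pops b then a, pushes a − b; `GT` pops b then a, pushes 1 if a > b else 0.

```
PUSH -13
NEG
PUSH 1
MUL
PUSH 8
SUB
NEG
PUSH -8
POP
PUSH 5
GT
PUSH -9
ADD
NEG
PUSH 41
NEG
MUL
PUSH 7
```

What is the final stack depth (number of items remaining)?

PUSH -13 -> -13
NEG      -> 13
PUSH 1   -> 13 1
MUL      -> 13
PUSH 8   -> 13 8
SUB      -> 5
NEG      -> -5
PUSH -8  -> -5 -8
POP      -> -5
PUSH 5   -> -5 5
GT       -> 0
PUSH -9  -> 0 -9
ADD      -> -9
NEG      -> 9
PUSH 41  -> 9 41
NEG      -> 9 -41
MUL      -> -369
PUSH 7   -> -369 7

2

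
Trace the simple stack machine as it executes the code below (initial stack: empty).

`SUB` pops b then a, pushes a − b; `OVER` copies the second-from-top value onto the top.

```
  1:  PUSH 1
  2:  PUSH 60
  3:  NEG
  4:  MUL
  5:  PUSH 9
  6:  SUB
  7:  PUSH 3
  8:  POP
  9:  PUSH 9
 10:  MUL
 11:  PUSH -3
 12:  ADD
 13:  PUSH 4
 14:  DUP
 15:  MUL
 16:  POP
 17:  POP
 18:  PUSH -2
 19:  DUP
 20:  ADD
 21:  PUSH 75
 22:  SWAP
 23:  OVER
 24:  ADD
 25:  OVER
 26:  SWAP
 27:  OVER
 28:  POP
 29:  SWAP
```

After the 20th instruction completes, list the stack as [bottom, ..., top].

[-4]

PUSH 1  : 1
PUSH 60 : 1 60
NEG     : 1 -60
MUL     : -60
PUSH 9  : -60 9
SUB     : -69
PUSH 3  : -69 3
POP     : -69
PUSH 9  : -69 9
MUL     : -621
PUSH -3 : -621 -3
ADD     : -624
PUSH 4  : -624 4
DUP     : -624 4 4
MUL     : -624 16
POP     : -624
POP     : (empty)
PUSH -2 : -2
DUP     : -2 -2
ADD     : -4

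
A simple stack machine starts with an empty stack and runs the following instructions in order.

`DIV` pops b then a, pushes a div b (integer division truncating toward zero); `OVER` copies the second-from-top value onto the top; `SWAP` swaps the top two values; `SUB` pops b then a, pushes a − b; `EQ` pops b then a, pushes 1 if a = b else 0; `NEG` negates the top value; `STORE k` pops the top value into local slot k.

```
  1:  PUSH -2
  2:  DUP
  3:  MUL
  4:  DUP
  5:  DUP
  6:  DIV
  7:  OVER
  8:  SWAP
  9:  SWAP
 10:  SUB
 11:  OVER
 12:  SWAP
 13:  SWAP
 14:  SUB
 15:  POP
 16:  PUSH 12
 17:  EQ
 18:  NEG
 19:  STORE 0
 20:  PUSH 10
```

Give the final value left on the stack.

PUSH -2  [-2]
DUP      [-2, -2]
MUL      [4]
DUP      [4, 4]
DUP      [4, 4, 4]
DIV      [4, 1]
OVER     [4, 1, 4]
SWAP     [4, 4, 1]
SWAP     [4, 1, 4]
SUB      [4, -3]
OVER     [4, -3, 4]
SWAP     [4, 4, -3]
SWAP     [4, -3, 4]
SUB      [4, -7]
POP      [4]
PUSH 12  [4, 12]
EQ       [0]
NEG      [0]
STORE 0  []
PUSH 10  [10]

10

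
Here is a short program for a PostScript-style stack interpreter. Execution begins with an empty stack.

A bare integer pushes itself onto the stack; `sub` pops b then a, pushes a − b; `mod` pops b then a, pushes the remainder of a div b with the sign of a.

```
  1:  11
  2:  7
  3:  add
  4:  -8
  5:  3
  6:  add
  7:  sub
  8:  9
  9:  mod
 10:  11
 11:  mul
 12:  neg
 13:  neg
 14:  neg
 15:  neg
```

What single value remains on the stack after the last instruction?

11  → 11
7   → 11 7
add → 18
-8  → 18 -8
3   → 18 -8 3
add → 18 -5
sub → 23
9   → 23 9
mod → 5
11  → 5 11
mul → 55
neg → -55
neg → 55
neg → -55
neg → 55

55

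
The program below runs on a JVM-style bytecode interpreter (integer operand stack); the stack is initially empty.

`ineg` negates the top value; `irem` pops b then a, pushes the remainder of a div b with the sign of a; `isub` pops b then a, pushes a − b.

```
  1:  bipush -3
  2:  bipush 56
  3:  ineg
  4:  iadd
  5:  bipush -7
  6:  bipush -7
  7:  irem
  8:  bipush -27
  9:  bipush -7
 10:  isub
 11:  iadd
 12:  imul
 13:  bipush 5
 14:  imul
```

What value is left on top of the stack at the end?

5900

bipush -3  → -3
bipush 56  → -3 56
ineg       → -3 -56
iadd       → -59
bipush -7  → -59 -7
bipush -7  → -59 -7 -7
irem       → -59 0
bipush -27 → -59 0 -27
bipush -7  → -59 0 -27 -7
isub       → -59 0 -20
iadd       → -59 -20
imul       → 1180
bipush 5   → 1180 5
imul       → 5900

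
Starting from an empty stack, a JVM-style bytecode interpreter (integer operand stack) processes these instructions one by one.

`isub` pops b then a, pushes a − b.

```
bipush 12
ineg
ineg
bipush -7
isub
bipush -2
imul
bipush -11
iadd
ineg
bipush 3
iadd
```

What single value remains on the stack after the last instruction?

52

bipush 12  → 12
ineg       → -12
ineg       → 12
bipush -7  → 12 -7
isub       → 19
bipush -2  → 19 -2
imul       → -38
bipush -11 → -38 -11
iadd       → -49
ineg       → 49
bipush 3   → 49 3
iadd       → 52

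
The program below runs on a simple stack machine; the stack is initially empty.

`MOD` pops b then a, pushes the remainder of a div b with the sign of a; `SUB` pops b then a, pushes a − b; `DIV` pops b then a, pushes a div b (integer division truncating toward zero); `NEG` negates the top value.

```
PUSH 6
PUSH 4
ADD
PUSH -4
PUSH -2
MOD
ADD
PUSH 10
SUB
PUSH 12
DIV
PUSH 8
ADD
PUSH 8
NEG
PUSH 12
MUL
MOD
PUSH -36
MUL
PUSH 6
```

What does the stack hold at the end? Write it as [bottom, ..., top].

PUSH 6   → [6]
PUSH 4   → [6, 4]
ADD      → [10]
PUSH -4  → [10, -4]
PUSH -2  → [10, -4, -2]
MOD      → [10, 0]
ADD      → [10]
PUSH 10  → [10, 10]
SUB      → [0]
PUSH 12  → [0, 12]
DIV      → [0]
PUSH 8   → [0, 8]
ADD      → [8]
PUSH 8   → [8, 8]
NEG      → [8, -8]
PUSH 12  → [8, -8, 12]
MUL      → [8, -96]
MOD      → [8]
PUSH -36 → [8, -36]
MUL      → [-288]
PUSH 6   → [-288, 6]

[-288, 6]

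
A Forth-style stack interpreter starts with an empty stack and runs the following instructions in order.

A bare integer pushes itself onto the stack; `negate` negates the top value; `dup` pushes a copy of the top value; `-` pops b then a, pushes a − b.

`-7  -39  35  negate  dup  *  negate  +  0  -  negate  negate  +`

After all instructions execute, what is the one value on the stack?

-1271

-7     -> [-7]
-39    -> [-7, -39]
35     -> [-7, -39, 35]
negate -> [-7, -39, -35]
dup    -> [-7, -39, -35, -35]
*      -> [-7, -39, 1225]
negate -> [-7, -39, -1225]
+      -> [-7, -1264]
0      -> [-7, -1264, 0]
-      -> [-7, -1264]
negate -> [-7, 1264]
negate -> [-7, -1264]
+      -> [-1271]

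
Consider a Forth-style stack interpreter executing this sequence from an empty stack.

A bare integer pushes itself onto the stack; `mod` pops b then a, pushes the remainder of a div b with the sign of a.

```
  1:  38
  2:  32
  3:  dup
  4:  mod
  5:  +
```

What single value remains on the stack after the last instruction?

38

38  : [38]
32  : [38, 32]
dup : [38, 32, 32]
mod : [38, 0]
+   : [38]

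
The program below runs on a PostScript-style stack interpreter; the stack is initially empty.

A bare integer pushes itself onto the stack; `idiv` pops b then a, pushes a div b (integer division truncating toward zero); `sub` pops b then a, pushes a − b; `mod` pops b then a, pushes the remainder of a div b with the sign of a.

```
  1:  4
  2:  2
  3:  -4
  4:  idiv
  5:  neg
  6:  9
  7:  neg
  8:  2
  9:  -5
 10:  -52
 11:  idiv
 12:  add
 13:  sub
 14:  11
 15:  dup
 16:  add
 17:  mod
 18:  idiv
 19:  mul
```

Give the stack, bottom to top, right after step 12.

[4, 0, -9, 2]

4     4
2     4 2
-4    4 2 -4
idiv  4 0
neg   4 0
9     4 0 9
neg   4 0 -9
2     4 0 -9 2
-5    4 0 -9 2 -5
-52   4 0 -9 2 -5 -52
idiv  4 0 -9 2 0
add   4 0 -9 2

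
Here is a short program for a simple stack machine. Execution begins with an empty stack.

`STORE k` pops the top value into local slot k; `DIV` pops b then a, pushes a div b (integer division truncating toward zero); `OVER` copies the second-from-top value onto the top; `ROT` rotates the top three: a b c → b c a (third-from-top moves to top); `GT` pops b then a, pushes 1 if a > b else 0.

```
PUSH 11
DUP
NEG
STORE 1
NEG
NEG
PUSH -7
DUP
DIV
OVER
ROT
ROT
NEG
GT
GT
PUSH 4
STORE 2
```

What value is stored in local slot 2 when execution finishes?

4

PUSH 11 → [11]
DUP     → [11, 11]
NEG     → [11, -11]
STORE 1 → [11]
NEG     → [-11]
NEG     → [11]
PUSH -7 → [11, -7]
DUP     → [11, -7, -7]
DIV     → [11, 1]
OVER    → [11, 1, 11]
ROT     → [1, 11, 11]
ROT     → [11, 11, 1]
NEG     → [11, 11, -1]
GT      → [11, 1]
GT      → [1]
PUSH 4  → [1, 4]
STORE 2 → [1]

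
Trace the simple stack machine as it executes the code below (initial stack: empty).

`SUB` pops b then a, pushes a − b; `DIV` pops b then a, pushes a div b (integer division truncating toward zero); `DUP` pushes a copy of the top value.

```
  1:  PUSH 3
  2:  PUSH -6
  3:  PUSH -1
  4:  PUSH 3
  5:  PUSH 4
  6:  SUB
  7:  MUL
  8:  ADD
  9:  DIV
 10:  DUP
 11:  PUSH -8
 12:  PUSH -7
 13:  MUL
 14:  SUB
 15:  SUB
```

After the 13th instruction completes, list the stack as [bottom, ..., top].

[0, 0, 56]

PUSH 3  : 3
PUSH -6 : 3 -6
PUSH -1 : 3 -6 -1
PUSH 3  : 3 -6 -1 3
PUSH 4  : 3 -6 -1 3 4
SUB     : 3 -6 -1 -1
MUL     : 3 -6 1
ADD     : 3 -5
DIV     : 0
DUP     : 0 0
PUSH -8 : 0 0 -8
PUSH -7 : 0 0 -8 -7
MUL     : 0 0 56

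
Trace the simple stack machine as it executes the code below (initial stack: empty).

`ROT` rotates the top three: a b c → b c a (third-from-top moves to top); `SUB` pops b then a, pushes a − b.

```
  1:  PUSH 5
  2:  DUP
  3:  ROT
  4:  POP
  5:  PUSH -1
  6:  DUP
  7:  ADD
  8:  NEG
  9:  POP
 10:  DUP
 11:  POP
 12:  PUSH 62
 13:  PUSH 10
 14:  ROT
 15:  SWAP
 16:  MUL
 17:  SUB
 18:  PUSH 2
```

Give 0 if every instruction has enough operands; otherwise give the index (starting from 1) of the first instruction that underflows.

PUSH 5 -> 5
DUP    -> 5 5
ROT  — needs 3 operands, stack has 2 → underflow

3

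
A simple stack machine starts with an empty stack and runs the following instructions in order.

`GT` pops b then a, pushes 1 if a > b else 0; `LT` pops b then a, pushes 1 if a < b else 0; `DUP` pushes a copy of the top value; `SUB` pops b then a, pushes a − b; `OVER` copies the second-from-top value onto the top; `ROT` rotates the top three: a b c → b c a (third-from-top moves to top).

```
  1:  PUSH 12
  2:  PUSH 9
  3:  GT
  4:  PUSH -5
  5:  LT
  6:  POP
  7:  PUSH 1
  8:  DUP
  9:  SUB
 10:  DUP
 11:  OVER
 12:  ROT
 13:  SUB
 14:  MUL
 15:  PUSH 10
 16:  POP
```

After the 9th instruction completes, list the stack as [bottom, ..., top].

[0]

PUSH 12 -> [12]
PUSH 9  -> [12, 9]
GT      -> [1]
PUSH -5 -> [1, -5]
LT      -> [0]
POP     -> []
PUSH 1  -> [1]
DUP     -> [1, 1]
SUB     -> [0]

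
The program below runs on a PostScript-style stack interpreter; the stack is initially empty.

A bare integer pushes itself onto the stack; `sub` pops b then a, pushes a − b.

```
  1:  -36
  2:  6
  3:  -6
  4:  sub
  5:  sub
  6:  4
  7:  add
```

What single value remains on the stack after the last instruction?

-36  -36
6    -36 6
-6   -36 6 -6
sub  -36 12
sub  -48
4    -48 4
add  -44

-44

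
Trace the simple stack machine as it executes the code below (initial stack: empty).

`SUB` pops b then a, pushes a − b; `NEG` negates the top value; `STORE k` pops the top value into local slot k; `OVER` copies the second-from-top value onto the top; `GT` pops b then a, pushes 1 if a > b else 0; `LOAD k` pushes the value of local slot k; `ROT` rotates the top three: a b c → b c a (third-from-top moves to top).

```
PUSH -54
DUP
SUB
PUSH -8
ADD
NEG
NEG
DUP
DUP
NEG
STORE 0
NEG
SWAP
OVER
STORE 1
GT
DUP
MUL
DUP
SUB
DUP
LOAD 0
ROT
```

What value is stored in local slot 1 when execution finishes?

8

PUSH -54 -> -54
DUP      -> -54 -54
SUB      -> 0
PUSH -8  -> 0 -8
ADD      -> -8
NEG      -> 8
NEG      -> -8
DUP      -> -8 -8
DUP      -> -8 -8 -8
NEG      -> -8 -8 8
STORE 0  -> -8 -8
NEG      -> -8 8
SWAP     -> 8 -8
OVER     -> 8 -8 8
STORE 1  -> 8 -8
GT       -> 1
DUP      -> 1 1
MUL      -> 1
DUP      -> 1 1
SUB      -> 0
DUP      -> 0 0
LOAD 0   -> 0 0 8
ROT      -> 0 8 0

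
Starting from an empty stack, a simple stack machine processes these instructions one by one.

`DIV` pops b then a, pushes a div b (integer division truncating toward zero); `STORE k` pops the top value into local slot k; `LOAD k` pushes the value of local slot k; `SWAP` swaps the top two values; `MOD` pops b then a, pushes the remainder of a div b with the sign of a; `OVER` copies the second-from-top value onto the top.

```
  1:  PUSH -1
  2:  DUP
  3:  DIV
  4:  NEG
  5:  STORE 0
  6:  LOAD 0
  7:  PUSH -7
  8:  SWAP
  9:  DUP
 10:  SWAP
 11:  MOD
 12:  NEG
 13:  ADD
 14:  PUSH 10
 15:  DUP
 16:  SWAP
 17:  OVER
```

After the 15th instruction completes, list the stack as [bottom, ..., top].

PUSH -1 -> [-1]
DUP     -> [-1, -1]
DIV     -> [1]
NEG     -> [-1]
STORE 0 -> []
LOAD 0  -> [-1]
PUSH -7 -> [-1, -7]
SWAP    -> [-7, -1]
DUP     -> [-7, -1, -1]
SWAP    -> [-7, -1, -1]
MOD     -> [-7, 0]
NEG     -> [-7, 0]
ADD     -> [-7]
PUSH 10 -> [-7, 10]
DUP     -> [-7, 10, 10]

[-7, 10, 10]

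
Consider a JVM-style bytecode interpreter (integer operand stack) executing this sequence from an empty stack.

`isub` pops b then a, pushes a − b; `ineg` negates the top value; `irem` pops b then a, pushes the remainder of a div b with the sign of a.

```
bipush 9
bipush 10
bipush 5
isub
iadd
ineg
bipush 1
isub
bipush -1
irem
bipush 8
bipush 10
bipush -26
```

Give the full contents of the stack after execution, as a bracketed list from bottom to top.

bipush 9   -> 9
bipush 10  -> 9 10
bipush 5   -> 9 10 5
isub       -> 9 5
iadd       -> 14
ineg       -> -14
bipush 1   -> -14 1
isub       -> -15
bipush -1  -> -15 -1
irem       -> 0
bipush 8   -> 0 8
bipush 10  -> 0 8 10
bipush -26 -> 0 8 10 -26

[0, 8, 10, -26]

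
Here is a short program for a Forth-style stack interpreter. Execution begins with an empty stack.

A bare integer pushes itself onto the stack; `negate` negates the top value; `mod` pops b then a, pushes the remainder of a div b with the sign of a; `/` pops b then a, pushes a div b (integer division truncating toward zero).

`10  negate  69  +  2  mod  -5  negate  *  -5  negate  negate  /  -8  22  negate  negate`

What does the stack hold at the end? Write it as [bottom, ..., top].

10      10
negate  -10
69      -10 69
+       59
2       59 2
mod     1
-5      1 -5
negate  1 5
*       5
-5      5 -5
negate  5 5
negate  5 -5
/       -1
-8      -1 -8
22      -1 -8 22
negate  -1 -8 -22
negate  -1 -8 22

[-1, -8, 22]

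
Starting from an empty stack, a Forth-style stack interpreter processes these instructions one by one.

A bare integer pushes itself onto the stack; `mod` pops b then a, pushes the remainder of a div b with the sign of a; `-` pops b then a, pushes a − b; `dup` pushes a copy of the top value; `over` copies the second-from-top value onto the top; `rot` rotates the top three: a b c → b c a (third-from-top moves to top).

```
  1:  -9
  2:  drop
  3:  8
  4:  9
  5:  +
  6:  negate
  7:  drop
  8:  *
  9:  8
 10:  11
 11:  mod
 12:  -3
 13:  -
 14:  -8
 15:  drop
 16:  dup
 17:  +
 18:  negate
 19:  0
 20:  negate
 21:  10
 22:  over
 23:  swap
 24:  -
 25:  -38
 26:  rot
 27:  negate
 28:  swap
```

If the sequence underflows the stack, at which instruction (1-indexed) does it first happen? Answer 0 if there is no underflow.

8

-9     → [-9]
drop   → []
8      → [8]
9      → [8, 9]
+      → [17]
negate → [-17]
drop   → []
*  — needs 2 operands, stack has 0 → underflow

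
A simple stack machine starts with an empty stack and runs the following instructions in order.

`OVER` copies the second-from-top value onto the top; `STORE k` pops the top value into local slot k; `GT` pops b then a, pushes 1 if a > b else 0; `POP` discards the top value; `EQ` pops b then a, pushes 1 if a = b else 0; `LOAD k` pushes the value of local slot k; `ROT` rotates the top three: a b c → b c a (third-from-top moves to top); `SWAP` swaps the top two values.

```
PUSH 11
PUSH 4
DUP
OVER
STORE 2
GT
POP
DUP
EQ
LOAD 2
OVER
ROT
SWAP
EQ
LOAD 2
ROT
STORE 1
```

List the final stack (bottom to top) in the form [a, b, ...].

PUSH 11  11
PUSH 4   11 4
DUP      11 4 4
OVER     11 4 4 4
STORE 2  11 4 4
GT       11 0
POP      11
DUP      11 11
EQ       1
LOAD 2   1 4
OVER     1 4 1
ROT      4 1 1
SWAP     4 1 1
EQ       4 1
LOAD 2   4 1 4
ROT      1 4 4
STORE 1  1 4

[1, 4]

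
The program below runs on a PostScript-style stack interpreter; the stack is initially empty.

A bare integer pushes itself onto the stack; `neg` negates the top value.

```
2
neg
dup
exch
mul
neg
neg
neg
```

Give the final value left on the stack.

2    : 2
neg  : -2
dup  : -2 -2
exch : -2 -2
mul  : 4
neg  : -4
neg  : 4
neg  : -4

-4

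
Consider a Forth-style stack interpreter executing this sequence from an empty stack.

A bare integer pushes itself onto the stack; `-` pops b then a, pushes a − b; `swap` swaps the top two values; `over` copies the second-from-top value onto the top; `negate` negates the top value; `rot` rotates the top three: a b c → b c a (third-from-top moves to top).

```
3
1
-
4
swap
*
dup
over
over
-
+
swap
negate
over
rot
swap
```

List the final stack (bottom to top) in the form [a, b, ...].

[-8, 8, 8]

3       [3]
1       [3, 1]
-       [2]
4       [2, 4]
swap    [4, 2]
*       [8]
dup     [8, 8]
over    [8, 8, 8]
over    [8, 8, 8, 8]
-       [8, 8, 0]
+       [8, 8]
swap    [8, 8]
negate  [8, -8]
over    [8, -8, 8]
rot     [-8, 8, 8]
swap    [-8, 8, 8]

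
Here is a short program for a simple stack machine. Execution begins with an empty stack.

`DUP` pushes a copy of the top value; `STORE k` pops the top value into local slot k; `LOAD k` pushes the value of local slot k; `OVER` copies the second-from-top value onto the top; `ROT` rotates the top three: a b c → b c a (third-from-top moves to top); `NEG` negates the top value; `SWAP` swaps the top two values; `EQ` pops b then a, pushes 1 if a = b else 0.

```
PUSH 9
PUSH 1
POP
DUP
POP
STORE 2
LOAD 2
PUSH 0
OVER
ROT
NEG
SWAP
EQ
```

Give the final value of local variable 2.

9

PUSH 9  : 9
PUSH 1  : 9 1
POP     : 9
DUP     : 9 9
POP     : 9
STORE 2 : (empty)
LOAD 2  : 9
PUSH 0  : 9 0
OVER    : 9 0 9
ROT     : 0 9 9
NEG     : 0 9 -9
SWAP    : 0 -9 9
EQ      : 0 0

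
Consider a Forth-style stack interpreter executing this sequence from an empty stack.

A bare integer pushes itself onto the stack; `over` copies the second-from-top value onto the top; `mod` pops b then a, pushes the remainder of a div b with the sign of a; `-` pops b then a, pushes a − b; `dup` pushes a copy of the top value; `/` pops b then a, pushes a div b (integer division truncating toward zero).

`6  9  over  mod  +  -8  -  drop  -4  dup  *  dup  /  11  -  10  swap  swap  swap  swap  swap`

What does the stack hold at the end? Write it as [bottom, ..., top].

6    -> 6
9    -> 6 9
over -> 6 9 6
mod  -> 6 3
+    -> 9
-8   -> 9 -8
-    -> 17
drop -> (empty)
-4   -> -4
dup  -> -4 -4
*    -> 16
dup  -> 16 16
/    -> 1
11   -> 1 11
-    -> -10
10   -> -10 10
swap -> 10 -10
swap -> -10 10
swap -> 10 -10
swap -> -10 10
swap -> 10 -10

[10, -10]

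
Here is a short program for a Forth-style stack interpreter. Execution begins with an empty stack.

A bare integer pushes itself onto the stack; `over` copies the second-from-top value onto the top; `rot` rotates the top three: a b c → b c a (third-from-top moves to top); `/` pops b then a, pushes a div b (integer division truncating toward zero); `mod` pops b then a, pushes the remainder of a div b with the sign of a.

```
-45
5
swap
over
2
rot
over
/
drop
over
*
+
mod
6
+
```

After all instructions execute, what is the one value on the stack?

-45  : [-45]
5    : [-45, 5]
swap : [5, -45]
over : [5, -45, 5]
2    : [5, -45, 5, 2]
rot  : [5, 5, 2, -45]
over : [5, 5, 2, -45, 2]
/    : [5, 5, 2, -22]
drop : [5, 5, 2]
over : [5, 5, 2, 5]
*    : [5, 5, 10]
+    : [5, 15]
mod  : [5]
6    : [5, 6]
+    : [11]

11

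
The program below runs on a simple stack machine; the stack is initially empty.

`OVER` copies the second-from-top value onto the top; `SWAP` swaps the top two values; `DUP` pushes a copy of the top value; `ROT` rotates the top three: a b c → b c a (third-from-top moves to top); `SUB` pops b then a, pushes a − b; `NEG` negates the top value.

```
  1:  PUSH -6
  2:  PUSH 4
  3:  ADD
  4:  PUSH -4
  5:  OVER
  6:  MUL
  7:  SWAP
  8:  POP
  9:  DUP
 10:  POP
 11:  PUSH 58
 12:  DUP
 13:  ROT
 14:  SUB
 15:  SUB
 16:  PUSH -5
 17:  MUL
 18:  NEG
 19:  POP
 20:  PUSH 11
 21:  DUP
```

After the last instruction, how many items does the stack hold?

PUSH -6  -6
PUSH 4   -6 4
ADD      -2
PUSH -4  -2 -4
OVER     -2 -4 -2
MUL      -2 8
SWAP     8 -2
POP      8
DUP      8 8
POP      8
PUSH 58  8 58
DUP      8 58 58
ROT      58 58 8
SUB      58 50
SUB      8
PUSH -5  8 -5
MUL      -40
NEG      40
POP      (empty)
PUSH 11  11
DUP      11 11

2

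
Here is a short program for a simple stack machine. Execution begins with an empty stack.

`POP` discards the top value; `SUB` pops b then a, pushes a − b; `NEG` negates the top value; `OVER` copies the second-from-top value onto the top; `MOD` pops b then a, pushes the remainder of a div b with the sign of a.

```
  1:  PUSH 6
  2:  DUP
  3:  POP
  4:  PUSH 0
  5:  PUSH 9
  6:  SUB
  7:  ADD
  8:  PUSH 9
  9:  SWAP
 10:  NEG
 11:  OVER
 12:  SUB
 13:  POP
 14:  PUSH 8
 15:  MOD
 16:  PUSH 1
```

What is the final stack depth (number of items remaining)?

2

PUSH 6  6
DUP     6 6
POP     6
PUSH 0  6 0
PUSH 9  6 0 9
SUB     6 -9
ADD     -3
PUSH 9  -3 9
SWAP    9 -3
NEG     9 3
OVER    9 3 9
SUB     9 -6
POP     9
PUSH 8  9 8
MOD     1
PUSH 1  1 1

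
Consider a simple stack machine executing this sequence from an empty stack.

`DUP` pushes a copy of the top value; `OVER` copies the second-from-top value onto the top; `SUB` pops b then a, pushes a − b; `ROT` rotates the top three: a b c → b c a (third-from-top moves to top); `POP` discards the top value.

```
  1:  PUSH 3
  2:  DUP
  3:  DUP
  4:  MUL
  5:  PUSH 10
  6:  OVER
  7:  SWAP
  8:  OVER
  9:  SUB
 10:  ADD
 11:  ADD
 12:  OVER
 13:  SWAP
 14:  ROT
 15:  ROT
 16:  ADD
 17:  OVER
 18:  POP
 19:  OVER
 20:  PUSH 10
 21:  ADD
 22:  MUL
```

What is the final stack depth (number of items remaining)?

PUSH 3  → 3
DUP     → 3 3
DUP     → 3 3 3
MUL     → 3 9
PUSH 10 → 3 9 10
OVER    → 3 9 10 9
SWAP    → 3 9 9 10
OVER    → 3 9 9 10 9
SUB     → 3 9 9 1
ADD     → 3 9 10
ADD     → 3 19
OVER    → 3 19 3
SWAP    → 3 3 19
ROT     → 3 19 3
ROT     → 19 3 3
ADD     → 19 6
OVER    → 19 6 19
POP     → 19 6
OVER    → 19 6 19
PUSH 10 → 19 6 19 10
ADD     → 19 6 29
MUL     → 19 174

2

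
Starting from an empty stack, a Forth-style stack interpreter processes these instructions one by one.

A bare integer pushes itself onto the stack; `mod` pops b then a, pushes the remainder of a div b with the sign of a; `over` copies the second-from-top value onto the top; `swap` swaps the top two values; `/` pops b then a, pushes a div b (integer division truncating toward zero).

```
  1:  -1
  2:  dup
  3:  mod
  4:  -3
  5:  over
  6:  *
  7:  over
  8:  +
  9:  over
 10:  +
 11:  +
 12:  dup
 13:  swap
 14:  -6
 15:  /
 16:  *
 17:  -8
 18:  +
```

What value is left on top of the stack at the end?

-1   → -1
dup  → -1 -1
mod  → 0
-3   → 0 -3
over → 0 -3 0
*    → 0 0
over → 0 0 0
+    → 0 0
over → 0 0 0
+    → 0 0
+    → 0
dup  → 0 0
swap → 0 0
-6   → 0 0 -6
/    → 0 0
*    → 0
-8   → 0 -8
+    → -8

-8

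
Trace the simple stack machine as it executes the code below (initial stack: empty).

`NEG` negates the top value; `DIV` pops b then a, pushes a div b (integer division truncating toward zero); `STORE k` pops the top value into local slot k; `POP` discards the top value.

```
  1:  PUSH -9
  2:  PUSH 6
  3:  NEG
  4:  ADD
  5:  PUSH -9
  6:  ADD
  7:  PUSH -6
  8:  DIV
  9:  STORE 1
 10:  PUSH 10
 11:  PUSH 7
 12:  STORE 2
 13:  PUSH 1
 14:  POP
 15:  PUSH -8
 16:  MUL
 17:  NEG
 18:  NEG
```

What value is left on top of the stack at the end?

PUSH -9 → -9
PUSH 6  → -9 6
NEG     → -9 -6
ADD     → -15
PUSH -9 → -15 -9
ADD     → -24
PUSH -6 → -24 -6
DIV     → 4
STORE 1 → (empty)
PUSH 10 → 10
PUSH 7  → 10 7
STORE 2 → 10
PUSH 1  → 10 1
POP     → 10
PUSH -8 → 10 -8
MUL     → -80
NEG     → 80
NEG     → -80

-80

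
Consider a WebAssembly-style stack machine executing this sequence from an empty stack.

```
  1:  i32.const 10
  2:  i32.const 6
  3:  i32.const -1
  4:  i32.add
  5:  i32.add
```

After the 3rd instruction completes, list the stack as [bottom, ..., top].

[10, 6, -1]

i32.const 10 -> [10]
i32.const 6  -> [10, 6]
i32.const -1 -> [10, 6, -1]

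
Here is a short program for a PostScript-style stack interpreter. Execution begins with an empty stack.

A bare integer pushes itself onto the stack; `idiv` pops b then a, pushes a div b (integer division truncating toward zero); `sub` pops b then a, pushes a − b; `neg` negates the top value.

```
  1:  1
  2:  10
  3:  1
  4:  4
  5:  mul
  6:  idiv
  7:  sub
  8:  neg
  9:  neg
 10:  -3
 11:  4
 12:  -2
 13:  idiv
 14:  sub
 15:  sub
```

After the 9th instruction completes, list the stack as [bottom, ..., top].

1    -> [1]
10   -> [1, 10]
1    -> [1, 10, 1]
4    -> [1, 10, 1, 4]
mul  -> [1, 10, 4]
idiv -> [1, 2]
sub  -> [-1]
neg  -> [1]
neg  -> [-1]

[-1]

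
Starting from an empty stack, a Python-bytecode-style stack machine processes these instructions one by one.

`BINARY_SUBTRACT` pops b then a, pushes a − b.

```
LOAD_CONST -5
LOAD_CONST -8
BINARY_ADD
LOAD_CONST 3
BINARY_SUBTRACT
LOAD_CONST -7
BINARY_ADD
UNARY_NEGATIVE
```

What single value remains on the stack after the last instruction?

23

LOAD_CONST -5   → [-5]
LOAD_CONST -8   → [-5, -8]
BINARY_ADD      → [-13]
LOAD_CONST 3    → [-13, 3]
BINARY_SUBTRACT → [-16]
LOAD_CONST -7   → [-16, -7]
BINARY_ADD      → [-23]
UNARY_NEGATIVE  → [23]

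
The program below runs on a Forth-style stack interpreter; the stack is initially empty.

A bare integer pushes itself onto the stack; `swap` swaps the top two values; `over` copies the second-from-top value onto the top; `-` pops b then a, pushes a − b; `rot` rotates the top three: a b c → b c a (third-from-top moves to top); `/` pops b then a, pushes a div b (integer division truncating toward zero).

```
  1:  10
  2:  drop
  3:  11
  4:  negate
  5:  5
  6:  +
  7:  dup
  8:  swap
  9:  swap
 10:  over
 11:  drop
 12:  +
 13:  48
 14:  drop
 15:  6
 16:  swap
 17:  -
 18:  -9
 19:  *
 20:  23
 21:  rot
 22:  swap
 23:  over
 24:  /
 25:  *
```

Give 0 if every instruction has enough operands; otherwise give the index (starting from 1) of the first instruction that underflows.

10     : [10]
drop   : []
11     : [11]
negate : [-11]
5      : [-11, 5]
+      : [-6]
dup    : [-6, -6]
swap   : [-6, -6]
swap   : [-6, -6]
over   : [-6, -6, -6]
drop   : [-6, -6]
+      : [-12]
48     : [-12, 48]
drop   : [-12]
6      : [-12, 6]
swap   : [6, -12]
-      : [18]
-9     : [18, -9]
*      : [-162]
23     : [-162, 23]
rot  — needs 3 operands, stack has 2 → underflow

21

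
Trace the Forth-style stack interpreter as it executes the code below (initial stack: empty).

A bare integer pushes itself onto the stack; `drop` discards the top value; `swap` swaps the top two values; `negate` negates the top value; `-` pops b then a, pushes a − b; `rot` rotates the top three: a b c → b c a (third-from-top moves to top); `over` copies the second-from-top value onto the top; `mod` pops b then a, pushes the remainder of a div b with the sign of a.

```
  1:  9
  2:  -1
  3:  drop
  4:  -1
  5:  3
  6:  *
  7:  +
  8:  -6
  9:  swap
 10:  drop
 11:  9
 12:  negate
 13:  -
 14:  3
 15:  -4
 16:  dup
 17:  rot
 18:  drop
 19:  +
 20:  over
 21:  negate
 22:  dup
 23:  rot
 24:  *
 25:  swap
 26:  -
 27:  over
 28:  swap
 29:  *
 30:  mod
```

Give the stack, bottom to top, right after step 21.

[3, -8, -3]

9       9
-1      9 -1
drop    9
-1      9 -1
3       9 -1 3
*       9 -3
+       6
-6      6 -6
swap    -6 6
drop    -6
9       -6 9
negate  -6 -9
-       3
3       3 3
-4      3 3 -4
dup     3 3 -4 -4
rot     3 -4 -4 3
drop    3 -4 -4
+       3 -8
over    3 -8 3
negate  3 -8 -3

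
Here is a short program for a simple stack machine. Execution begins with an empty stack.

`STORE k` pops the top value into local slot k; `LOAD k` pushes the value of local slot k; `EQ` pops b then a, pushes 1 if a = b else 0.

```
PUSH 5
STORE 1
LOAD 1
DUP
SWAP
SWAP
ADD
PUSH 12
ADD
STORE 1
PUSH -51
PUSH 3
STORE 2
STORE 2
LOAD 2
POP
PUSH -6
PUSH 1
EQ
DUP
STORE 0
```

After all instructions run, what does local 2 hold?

PUSH 5   → 5
STORE 1  → (empty)
LOAD 1   → 5
DUP      → 5 5
SWAP     → 5 5
SWAP     → 5 5
ADD      → 10
PUSH 12  → 10 12
ADD      → 22
STORE 1  → (empty)
PUSH -51 → -51
PUSH 3   → -51 3
STORE 2  → -51
STORE 2  → (empty)
LOAD 2   → -51
POP      → (empty)
PUSH -6  → -6
PUSH 1   → -6 1
EQ       → 0
DUP      → 0 0
STORE 0  → 0

-51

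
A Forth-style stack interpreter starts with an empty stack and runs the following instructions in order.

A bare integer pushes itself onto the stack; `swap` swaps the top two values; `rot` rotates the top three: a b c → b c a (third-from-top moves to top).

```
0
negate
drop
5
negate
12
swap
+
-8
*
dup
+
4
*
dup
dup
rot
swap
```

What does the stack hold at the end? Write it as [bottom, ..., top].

[-448, -448, -448]

0      -> 0
negate -> 0
drop   -> (empty)
5      -> 5
negate -> -5
12     -> -5 12
swap   -> 12 -5
+      -> 7
-8     -> 7 -8
*      -> -56
dup    -> -56 -56
+      -> -112
4      -> -112 4
*      -> -448
dup    -> -448 -448
dup    -> -448 -448 -448
rot    -> -448 -448 -448
swap   -> -448 -448 -448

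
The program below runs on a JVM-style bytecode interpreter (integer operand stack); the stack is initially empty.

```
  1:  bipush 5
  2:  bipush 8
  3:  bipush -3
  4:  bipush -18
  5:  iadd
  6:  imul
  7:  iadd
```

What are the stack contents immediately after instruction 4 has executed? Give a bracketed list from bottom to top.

bipush 5   -> 5
bipush 8   -> 5 8
bipush -3  -> 5 8 -3
bipush -18 -> 5 8 -3 -18

[5, 8, -3, -18]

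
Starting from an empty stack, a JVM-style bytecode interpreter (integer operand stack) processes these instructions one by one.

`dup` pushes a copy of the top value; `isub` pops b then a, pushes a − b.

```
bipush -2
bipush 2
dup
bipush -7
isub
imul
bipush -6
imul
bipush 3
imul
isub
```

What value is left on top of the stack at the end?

322

bipush -2 -> -2
bipush 2  -> -2 2
dup       -> -2 2 2
bipush -7 -> -2 2 2 -7
isub      -> -2 2 9
imul      -> -2 18
bipush -6 -> -2 18 -6
imul      -> -2 -108
bipush 3  -> -2 -108 3
imul      -> -2 -324
isub      -> 322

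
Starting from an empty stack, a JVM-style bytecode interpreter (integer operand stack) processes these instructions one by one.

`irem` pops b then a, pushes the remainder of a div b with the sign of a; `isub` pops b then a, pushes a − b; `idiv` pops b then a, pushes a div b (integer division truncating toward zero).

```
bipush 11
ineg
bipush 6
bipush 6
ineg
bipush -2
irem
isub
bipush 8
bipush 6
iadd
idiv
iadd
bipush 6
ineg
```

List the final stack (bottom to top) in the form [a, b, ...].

[-11, -6]

bipush 11 : 11
ineg      : -11
bipush 6  : -11 6
bipush 6  : -11 6 6
ineg      : -11 6 -6
bipush -2 : -11 6 -6 -2
irem      : -11 6 0
isub      : -11 6
bipush 8  : -11 6 8
bipush 6  : -11 6 8 6
iadd      : -11 6 14
idiv      : -11 0
iadd      : -11
bipush 6  : -11 6
ineg      : -11 -6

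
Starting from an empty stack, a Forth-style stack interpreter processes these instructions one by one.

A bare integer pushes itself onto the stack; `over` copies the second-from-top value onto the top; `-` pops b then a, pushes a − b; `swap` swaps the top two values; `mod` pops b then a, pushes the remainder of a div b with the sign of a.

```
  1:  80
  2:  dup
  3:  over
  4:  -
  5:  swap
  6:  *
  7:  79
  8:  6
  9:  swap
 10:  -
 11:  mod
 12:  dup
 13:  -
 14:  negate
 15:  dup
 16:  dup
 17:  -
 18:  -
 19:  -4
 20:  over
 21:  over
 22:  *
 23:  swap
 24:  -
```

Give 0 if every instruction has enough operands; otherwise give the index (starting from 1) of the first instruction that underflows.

0

80     -> [80]
dup    -> [80, 80]
over   -> [80, 80, 80]
-      -> [80, 0]
swap   -> [0, 80]
*      -> [0]
79     -> [0, 79]
6      -> [0, 79, 6]
swap   -> [0, 6, 79]
-      -> [0, -73]
mod    -> [0]
dup    -> [0, 0]
-      -> [0]
negate -> [0]
dup    -> [0, 0]
dup    -> [0, 0, 0]
-      -> [0, 0]
-      -> [0]
-4     -> [0, -4]
over   -> [0, -4, 0]
over   -> [0, -4, 0, -4]
*      -> [0, -4, 0]
swap   -> [0, 0, -4]
-      -> [0, 4]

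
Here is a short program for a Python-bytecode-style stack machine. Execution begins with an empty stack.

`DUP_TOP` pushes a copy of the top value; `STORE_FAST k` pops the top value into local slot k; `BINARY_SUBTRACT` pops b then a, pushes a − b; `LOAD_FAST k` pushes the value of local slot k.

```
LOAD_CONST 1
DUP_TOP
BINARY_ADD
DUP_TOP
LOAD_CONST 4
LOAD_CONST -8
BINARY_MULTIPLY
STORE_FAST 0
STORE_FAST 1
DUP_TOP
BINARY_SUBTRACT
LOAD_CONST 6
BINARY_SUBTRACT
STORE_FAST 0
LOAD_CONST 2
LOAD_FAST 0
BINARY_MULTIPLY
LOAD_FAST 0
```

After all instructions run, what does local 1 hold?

LOAD_CONST 1    : [1]
DUP_TOP         : [1, 1]
BINARY_ADD      : [2]
DUP_TOP         : [2, 2]
LOAD_CONST 4    : [2, 2, 4]
LOAD_CONST -8   : [2, 2, 4, -8]
BINARY_MULTIPLY : [2, 2, -32]
STORE_FAST 0    : [2, 2]
STORE_FAST 1    : [2]
DUP_TOP         : [2, 2]
BINARY_SUBTRACT : [0]
LOAD_CONST 6    : [0, 6]
BINARY_SUBTRACT : [-6]
STORE_FAST 0    : []
LOAD_CONST 2    : [2]
LOAD_FAST 0     : [2, -6]
BINARY_MULTIPLY : [-12]
LOAD_FAST 0     : [-12, -6]

2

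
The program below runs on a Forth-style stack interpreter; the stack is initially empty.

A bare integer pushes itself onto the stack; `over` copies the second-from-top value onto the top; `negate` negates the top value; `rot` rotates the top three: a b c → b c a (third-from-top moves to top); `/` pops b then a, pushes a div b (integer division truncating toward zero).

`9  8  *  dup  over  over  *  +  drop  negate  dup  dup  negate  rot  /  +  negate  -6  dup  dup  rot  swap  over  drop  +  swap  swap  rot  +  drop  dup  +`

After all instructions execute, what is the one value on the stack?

-12

9       9
8       9 8
*       72
dup     72 72
over    72 72 72
over    72 72 72 72
*       72 72 5184
+       72 5256
drop    72
negate  -72
dup     -72 -72
dup     -72 -72 -72
negate  -72 -72 72
rot     -72 72 -72
/       -72 -1
+       -73
negate  73
-6      73 -6
dup     73 -6 -6
dup     73 -6 -6 -6
rot     73 -6 -6 -6
swap    73 -6 -6 -6
over    73 -6 -6 -6 -6
drop    73 -6 -6 -6
+       73 -6 -12
swap    73 -12 -6
swap    73 -6 -12
rot     -6 -12 73
+       -6 61
drop    -6
dup     -6 -6
+       -12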